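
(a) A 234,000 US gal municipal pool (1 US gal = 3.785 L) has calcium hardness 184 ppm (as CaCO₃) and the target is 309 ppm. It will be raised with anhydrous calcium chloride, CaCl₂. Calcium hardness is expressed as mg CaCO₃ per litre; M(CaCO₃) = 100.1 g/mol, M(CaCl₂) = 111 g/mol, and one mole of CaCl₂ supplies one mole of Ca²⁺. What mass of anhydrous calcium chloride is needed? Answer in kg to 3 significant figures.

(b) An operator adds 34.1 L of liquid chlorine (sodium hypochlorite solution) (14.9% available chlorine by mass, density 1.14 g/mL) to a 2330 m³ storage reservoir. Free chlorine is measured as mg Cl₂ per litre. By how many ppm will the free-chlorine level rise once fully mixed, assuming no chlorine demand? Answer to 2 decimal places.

(a) Volume: 234,000 US gal × 3.785 L/gal = 885,690 L.
(a) Hardness to add: (309 − 184) = 125 mg/L as CaCO₃ × 885,690 L = 110,700 g as CaCO₃.
(a) Moles of Ca²⁺ (1 mol Ca²⁺ ≡ 1 mol CaCO₃): 110,700 / 100.1 g/mol = 1106 mol.
(a) Mass of CaCl₂: 1106 × 111 = 122,800 g.

(b) Volume: 2330 m³ = 2,330,000 L.
(b) Mass of solution: 34.1 L × 1000 mL/L × 1.14 g/mL = 38,870 g.
(b) Available chlorine delivered: 38,870 g × 0.149 = 5792 g as Cl₂.
(b) Concentration rise: 5792 g / 2,330,000 L = 2.486 mg/L = 2.49 ppm.

(a) 123 kg; (b) 2.49 ppm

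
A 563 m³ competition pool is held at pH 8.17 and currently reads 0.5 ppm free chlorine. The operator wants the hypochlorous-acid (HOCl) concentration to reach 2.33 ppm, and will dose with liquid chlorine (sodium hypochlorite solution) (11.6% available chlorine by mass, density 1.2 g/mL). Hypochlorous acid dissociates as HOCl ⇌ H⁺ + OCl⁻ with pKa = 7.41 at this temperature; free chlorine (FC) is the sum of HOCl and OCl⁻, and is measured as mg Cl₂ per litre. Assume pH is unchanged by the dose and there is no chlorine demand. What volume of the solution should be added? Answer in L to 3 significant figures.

Volume: 563 m³ = 563,000 L.
[OCl⁻]/[HOCl] = 10^(pH − pKa) = 10^(8.17 − 7.41) = 5.754; fraction as HOCl = 1/(1 + 5.754) = 0.1481.
Free chlorine required for 2.33 ppm HOCl: 2.33 / 0.1481 = 15.74 ppm.
FC to add: 15.74 − 0.5 = 15.24 mg/L as Cl₂.
Cl₂ equivalent: 15.24 mg/L × 563,000 L = 8579 g.
Product at 11.6% available Cl: 8579 / 0.116 = 73,960 g.
Volume: 73,960 g ÷ 1.2 g/mL = 61,630 mL.

61.6 L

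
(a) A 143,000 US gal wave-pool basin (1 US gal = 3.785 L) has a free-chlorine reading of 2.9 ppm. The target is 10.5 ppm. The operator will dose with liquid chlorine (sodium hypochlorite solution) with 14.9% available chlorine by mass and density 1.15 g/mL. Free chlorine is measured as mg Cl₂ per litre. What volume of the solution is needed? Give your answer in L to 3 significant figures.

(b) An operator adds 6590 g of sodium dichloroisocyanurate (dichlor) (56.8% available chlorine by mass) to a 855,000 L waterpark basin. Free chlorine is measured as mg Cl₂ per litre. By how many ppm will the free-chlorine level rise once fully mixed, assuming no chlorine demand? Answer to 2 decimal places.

(a) Volume: 143,000 US gal × 3.785 L/gal = 541,255 L.
(a) Chlorine deficit: 10.5 − 2.9 = 7.6 ppm = 7.6 mg/L as Cl₂.
(a) Cl₂ equivalent needed: 7.6 mg/L × 541,255 L = 4,114,000 mg = 4114 g.
(a) Product at 14.9% available chlorine: 4114 / 0.149 = 27,610 g.
(a) Volume at density 1.15 g/mL: 27,610 g ÷ 1.15 g/mL = 24,010 mL.

(b) Available chlorine delivered: 6590 g × 0.568 = 3743 g as Cl₂.
(b) Concentration rise: 3743 g / 855,000 L = 4.378 mg/L = 4.38 ppm.

(a) 24.0 L; (b) 4.38 ppm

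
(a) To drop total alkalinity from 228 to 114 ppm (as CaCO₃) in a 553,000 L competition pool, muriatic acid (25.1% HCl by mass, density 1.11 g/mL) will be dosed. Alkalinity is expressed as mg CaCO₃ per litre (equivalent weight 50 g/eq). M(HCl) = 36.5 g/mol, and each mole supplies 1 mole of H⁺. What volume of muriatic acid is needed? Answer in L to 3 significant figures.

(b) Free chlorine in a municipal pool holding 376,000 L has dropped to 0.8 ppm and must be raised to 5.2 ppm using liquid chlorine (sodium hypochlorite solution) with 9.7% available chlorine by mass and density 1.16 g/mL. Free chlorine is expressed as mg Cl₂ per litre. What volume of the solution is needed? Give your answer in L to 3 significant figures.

(a) 165 L; (b) 14.7 L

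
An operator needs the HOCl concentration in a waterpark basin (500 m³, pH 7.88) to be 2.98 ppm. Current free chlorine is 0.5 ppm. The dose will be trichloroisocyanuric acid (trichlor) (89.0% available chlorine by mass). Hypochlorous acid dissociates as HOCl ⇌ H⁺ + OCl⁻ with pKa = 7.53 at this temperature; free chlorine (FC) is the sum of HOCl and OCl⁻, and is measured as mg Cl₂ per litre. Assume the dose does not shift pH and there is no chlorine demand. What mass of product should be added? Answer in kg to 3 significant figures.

5.14 kg

Volume: 500 m³ = 500,000 L.
[OCl⁻]/[HOCl] = 10^(pH − pKa) = 10^(7.88 − 7.53) = 2.239; fraction as HOCl = 1/(1 + 2.239) = 0.3088.
Free chlorine required for 2.98 ppm HOCl: 2.98 / 0.3088 = 9.651 ppm.
FC to add: 9.651 − 0.5 = 9.151 mg/L as Cl₂.
Cl₂ equivalent: 9.151 mg/L × 500,000 L = 4576 g.
Product at 89.0% available Cl: 4576 / 0.89 = 5141 g.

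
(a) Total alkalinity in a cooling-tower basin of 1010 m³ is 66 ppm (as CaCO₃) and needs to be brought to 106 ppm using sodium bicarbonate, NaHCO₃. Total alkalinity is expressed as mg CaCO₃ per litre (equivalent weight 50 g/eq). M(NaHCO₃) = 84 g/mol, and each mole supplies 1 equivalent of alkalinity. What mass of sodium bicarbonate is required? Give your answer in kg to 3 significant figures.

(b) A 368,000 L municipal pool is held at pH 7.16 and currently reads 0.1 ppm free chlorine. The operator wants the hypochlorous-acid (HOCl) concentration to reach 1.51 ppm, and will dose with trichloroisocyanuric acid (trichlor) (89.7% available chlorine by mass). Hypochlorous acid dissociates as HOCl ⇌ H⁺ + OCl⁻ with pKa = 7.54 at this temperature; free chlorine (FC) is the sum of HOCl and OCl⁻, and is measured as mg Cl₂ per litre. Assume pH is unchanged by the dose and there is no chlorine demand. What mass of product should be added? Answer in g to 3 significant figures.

(a) 67.9 kg; (b) 837 g

(a) Volume: 1010 m³ = 1,010,000 L.
(a) Alkalinity to add: (106 − 66) = 40 mg/L as CaCO₃ × 1,010,000 L = 40,400 g as CaCO₃.
(a) Equivalents: 40,400 g ÷ 50 g/eq = 808 eq.
(a) NaHCO₃ supplies 1 eq per mole → 808 mol.
(a) Mass: 808 mol × 84 g/mol = 67,870 g.

(b) [OCl⁻]/[HOCl] = 10^(pH − pKa) = 10^(7.16 − 7.54) = 0.4169; fraction as HOCl = 1/(1 + 0.4169) = 0.7058.
(b) Free chlorine required for 1.51 ppm HOCl: 1.51 / 0.7058 = 2.139 ppm.
(b) FC to add: 2.139 − 0.1 = 2.039 mg/L as Cl₂.
(b) Cl₂ equivalent: 2.039 mg/L × 368,000 L = 750.5 g.
(b) Product at 89.7% available Cl: 750.5 / 0.897 = 836.7 g.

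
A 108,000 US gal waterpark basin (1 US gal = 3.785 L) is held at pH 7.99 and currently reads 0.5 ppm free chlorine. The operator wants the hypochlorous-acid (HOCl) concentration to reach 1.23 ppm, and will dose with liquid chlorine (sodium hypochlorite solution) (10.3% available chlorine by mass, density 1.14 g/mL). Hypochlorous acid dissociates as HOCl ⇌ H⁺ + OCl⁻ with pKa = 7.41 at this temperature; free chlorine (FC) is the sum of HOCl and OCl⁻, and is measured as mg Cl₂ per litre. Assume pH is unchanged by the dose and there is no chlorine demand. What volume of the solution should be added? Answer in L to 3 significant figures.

Volume: 108,000 US gal × 3.785 L/gal = 408,780 L.
[OCl⁻]/[HOCl] = 10^(pH − pKa) = 10^(7.99 − 7.41) = 3.802; fraction as HOCl = 1/(1 + 3.802) = 0.2083.
Free chlorine required for 1.23 ppm HOCl: 1.23 / 0.2083 = 5.906 ppm.
FC to add: 5.906 − 0.5 = 5.406 mg/L as Cl₂.
Cl₂ equivalent: 5.406 mg/L × 408,780 L = 2210 g.
Product at 10.3% available Cl: 2210 / 0.103 = 21,460 g.
Volume: 21,460 g ÷ 1.14 g/mL = 18,820 mL.

18.8 L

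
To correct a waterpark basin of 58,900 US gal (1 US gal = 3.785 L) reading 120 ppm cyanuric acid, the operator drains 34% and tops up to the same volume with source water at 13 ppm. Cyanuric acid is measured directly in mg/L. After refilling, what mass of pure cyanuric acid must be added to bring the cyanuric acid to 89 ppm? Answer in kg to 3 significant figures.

Volume: 58,900 US gal × 3.785 L/gal = 222,936 L.
After draining 34% and refilling: 120 × 0.66 + 13 × 0.34 = 83.62 ppm.
Deficit to target: 89 − 83.62 = 5.38 mg/L.
Mass: 5.38 mg/L × 222,936 L = 1199 g cyanuric acid.

1.20 kg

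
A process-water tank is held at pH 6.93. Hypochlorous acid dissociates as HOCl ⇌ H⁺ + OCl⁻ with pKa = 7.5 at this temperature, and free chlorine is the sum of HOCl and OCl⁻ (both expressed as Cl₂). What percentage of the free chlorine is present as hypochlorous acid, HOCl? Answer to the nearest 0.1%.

78.8%

[OCl⁻]/[HOCl] = 10^(pH − pKa) = 10^(6.93 − 7.5) = 10^-0.57 = 0.2692.
Fraction as HOCl = 1 / (1 + 0.2692) = 0.7879.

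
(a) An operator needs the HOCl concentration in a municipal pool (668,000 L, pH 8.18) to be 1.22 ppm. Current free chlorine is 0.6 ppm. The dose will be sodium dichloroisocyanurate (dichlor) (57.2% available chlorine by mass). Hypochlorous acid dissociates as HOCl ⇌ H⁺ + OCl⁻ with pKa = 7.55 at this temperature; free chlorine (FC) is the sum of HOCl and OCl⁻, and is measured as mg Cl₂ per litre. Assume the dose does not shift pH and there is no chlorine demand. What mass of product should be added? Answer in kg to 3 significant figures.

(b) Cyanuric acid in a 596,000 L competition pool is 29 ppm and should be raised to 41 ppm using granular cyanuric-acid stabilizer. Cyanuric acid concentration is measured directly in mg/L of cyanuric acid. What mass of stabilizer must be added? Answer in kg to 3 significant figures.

(a) [OCl⁻]/[HOCl] = 10^(pH − pKa) = 10^(8.18 − 7.55) = 4.266; fraction as HOCl = 1/(1 + 4.266) = 0.1899.
(a) Free chlorine required for 1.22 ppm HOCl: 1.22 / 0.1899 = 6.424 ppm.
(a) FC to add: 6.424 − 0.6 = 5.824 mg/L as Cl₂.
(a) Cl₂ equivalent: 5.824 mg/L × 668,000 L = 3891 g.
(a) Product at 57.2% available Cl: 3891 / 0.572 = 6802 g.

(b) CYA to add: (41 − 29) = 12 mg/L × 596,000 L = 7152 g cyanuric acid.

(a) 6.80 kg; (b) 7.15 kg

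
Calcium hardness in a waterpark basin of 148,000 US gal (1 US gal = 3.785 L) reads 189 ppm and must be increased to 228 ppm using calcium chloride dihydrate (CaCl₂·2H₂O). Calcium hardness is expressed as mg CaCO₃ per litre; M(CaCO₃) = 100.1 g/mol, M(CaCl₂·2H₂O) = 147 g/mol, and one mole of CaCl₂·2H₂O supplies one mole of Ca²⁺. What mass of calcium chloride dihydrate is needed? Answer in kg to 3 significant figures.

Volume: 148,000 US gal × 3.785 L/gal = 560,180 L.
Hardness to add: (228 − 189) = 39 mg/L as CaCO₃ × 560,180 L = 21,850 g as CaCO₃.
Moles of Ca²⁺ (1 mol Ca²⁺ ≡ 1 mol CaCO₃): 21,850 / 100.1 g/mol = 218.3 mol.
Mass of CaCl₂·2H₂O: 218.3 × 147 = 32,080 g.

32.1 kg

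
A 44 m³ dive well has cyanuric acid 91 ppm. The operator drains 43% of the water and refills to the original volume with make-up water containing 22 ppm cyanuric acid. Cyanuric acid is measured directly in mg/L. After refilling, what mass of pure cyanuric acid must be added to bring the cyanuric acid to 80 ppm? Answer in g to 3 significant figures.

Volume: 44 m³ = 44,000 L.
After draining 43% and refilling: 91 × 0.57 + 22 × 0.43 = 61.33 ppm.
Deficit to target: 80 − 61.33 = 18.67 mg/L.
Mass: 18.67 mg/L × 44,000 L = 821.5 g cyanuric acid.

821 g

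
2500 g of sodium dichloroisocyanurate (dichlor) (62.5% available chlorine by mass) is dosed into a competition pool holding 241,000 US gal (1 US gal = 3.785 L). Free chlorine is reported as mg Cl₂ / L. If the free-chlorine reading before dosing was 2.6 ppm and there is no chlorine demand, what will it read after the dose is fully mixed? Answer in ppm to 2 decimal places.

Volume: 241,000 US gal × 3.785 L/gal = 912,185 L.
Available chlorine delivered: 2500 g × 0.625 = 1562 g as Cl₂.
Concentration rise: 1562 g / 912,185 L = 1.713 mg/L = 1.71 ppm.
Final FC: 2.6 + 1.71 = 4.31 ppm.

4.31 ppm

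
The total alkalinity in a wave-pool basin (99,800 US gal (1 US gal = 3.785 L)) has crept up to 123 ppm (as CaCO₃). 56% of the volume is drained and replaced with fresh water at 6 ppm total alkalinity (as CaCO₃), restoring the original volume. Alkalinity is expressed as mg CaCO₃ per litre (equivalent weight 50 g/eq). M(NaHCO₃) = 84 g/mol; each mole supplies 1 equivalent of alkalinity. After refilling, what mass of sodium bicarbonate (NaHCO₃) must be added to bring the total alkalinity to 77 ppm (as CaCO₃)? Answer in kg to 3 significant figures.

12.4 kg

Volume: 99,800 US gal × 3.785 L/gal = 377,743 L.
After draining 56% and refilling: 123 × 0.44 + 6 × 0.56 = 57.48 ppm.
Deficit to target: 77 − 57.48 = 19.52 mg/L.
As CaCO₃: 19.52 mg/L × 377,743 L = 7374 g; ÷ 50 g/eq ÷ 1 = 147.5 mol NaHCO₃.
Mass: 147.5 × 84 = 12,390 g.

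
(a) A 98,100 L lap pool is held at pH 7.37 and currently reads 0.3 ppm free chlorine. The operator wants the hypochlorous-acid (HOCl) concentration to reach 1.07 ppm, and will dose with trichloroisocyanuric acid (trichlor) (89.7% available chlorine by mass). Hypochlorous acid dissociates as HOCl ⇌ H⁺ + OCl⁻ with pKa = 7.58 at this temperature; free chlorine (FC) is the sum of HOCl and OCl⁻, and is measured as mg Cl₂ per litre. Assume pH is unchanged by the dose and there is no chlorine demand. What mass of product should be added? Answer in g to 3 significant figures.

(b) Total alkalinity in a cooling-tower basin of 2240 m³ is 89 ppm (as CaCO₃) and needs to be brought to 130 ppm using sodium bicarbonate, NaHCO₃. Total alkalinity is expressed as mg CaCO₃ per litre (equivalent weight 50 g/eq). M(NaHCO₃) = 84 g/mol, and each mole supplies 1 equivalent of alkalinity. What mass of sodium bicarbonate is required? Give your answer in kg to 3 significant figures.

(a) 156 g; (b) 154 kg

(a) [OCl⁻]/[HOCl] = 10^(pH − pKa) = 10^(7.37 − 7.58) = 0.6166; fraction as HOCl = 1/(1 + 0.6166) = 0.6186.
(a) Free chlorine required for 1.07 ppm HOCl: 1.07 / 0.6186 = 1.73 ppm.
(a) FC to add: 1.73 − 0.3 = 1.43 mg/L as Cl₂.
(a) Cl₂ equivalent: 1.43 mg/L × 98,100 L = 140.3 g.
(a) Product at 89.7% available Cl: 140.3 / 0.897 = 156.4 g.

(b) Volume: 2240 m³ = 2,240,000 L.
(b) Alkalinity to add: (130 − 89) = 41 mg/L as CaCO₃ × 2,240,000 L = 91,840 g as CaCO₃.
(b) Equivalents: 91,840 g ÷ 50 g/eq = 1837 eq.
(b) NaHCO₃ supplies 1 eq per mole → 1837 mol.
(b) Mass: 1837 mol × 84 g/mol = 154,300 g.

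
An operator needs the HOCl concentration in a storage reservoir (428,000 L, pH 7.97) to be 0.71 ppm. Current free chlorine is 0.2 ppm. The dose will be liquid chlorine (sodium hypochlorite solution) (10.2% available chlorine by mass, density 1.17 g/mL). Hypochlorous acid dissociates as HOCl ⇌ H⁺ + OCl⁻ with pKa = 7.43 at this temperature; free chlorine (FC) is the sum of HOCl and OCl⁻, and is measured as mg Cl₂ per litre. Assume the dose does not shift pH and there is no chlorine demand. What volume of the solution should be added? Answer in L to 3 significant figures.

[OCl⁻]/[HOCl] = 10^(pH − pKa) = 10^(7.97 − 7.43) = 3.467; fraction as HOCl = 1/(1 + 3.467) = 0.2238.
Free chlorine required for 0.71 ppm HOCl: 0.71 / 0.2238 = 3.172 ppm.
FC to add: 3.172 − 0.2 = 2.972 mg/L as Cl₂.
Cl₂ equivalent: 2.972 mg/L × 428,000 L = 1272 g.
Product at 10.2% available Cl: 1272 / 0.102 = 12,470 g.
Volume: 12,470 g ÷ 1.17 g/mL = 10,660 mL.

10.7 L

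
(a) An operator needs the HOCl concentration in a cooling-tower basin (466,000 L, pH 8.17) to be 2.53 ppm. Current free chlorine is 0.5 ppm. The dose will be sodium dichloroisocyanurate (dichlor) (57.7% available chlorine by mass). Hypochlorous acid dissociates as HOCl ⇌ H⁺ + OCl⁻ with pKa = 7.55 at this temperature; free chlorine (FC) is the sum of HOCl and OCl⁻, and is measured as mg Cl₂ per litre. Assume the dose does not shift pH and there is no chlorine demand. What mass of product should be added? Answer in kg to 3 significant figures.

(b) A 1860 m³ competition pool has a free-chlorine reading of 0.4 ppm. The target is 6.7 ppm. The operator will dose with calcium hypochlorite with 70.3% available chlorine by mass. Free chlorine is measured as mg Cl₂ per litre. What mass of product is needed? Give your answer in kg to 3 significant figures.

(a) [OCl⁻]/[HOCl] = 10^(pH − pKa) = 10^(8.17 − 7.55) = 4.169; fraction as HOCl = 1/(1 + 4.169) = 0.1935.
(a) Free chlorine required for 2.53 ppm HOCl: 2.53 / 0.1935 = 13.08 ppm.
(a) FC to add: 13.08 − 0.5 = 12.58 mg/L as Cl₂.
(a) Cl₂ equivalent: 12.58 mg/L × 466,000 L = 5861 g.
(a) Product at 57.7% available Cl: 5861 / 0.577 = 10,160 g.

(b) Volume: 1860 m³ = 1,860,000 L.
(b) Chlorine deficit: 6.7 − 0.4 = 6.3 ppm = 6.3 mg/L as Cl₂.
(b) Cl₂ equivalent needed: 6.3 mg/L × 1,860,000 L = 11,720,000 mg = 11,720 g.
(b) Product at 70.3% available chlorine: 11,720 / 0.703 = 16,670 g.

(a) 10.2 kg; (b) 16.7 kg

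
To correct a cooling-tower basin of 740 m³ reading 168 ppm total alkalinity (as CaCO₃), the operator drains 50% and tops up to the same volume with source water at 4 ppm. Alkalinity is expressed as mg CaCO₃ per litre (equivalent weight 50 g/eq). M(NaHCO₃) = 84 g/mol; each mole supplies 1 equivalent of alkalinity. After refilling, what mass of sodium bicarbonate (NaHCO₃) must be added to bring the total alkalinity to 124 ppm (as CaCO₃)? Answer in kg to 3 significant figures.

Volume: 740 m³ = 740,000 L.
After draining 50% and refilling: 168 × 0.50 + 4 × 0.50 = 86 ppm.
Deficit to target: 124 − 86 = 38 mg/L.
As CaCO₃: 38 mg/L × 740,000 L = 28,120 g; ÷ 50 g/eq ÷ 1 = 562.4 mol NaHCO₃.
Mass: 562.4 × 84 = 47,240 g.

47.2 kg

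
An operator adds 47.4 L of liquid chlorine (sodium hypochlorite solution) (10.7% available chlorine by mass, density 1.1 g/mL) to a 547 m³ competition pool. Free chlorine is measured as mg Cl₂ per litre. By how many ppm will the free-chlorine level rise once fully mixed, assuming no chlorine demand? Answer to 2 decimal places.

Volume: 547 m³ = 547,000 L.
Mass of solution: 47.4 L × 1000 mL/L × 1.1 g/mL = 52,140 g.
Available chlorine delivered: 52,140 g × 0.107 = 5579 g as Cl₂.
Concentration rise: 5579 g / 547,000 L = 10.2 mg/L = 10.20 ppm.

10.20 ppm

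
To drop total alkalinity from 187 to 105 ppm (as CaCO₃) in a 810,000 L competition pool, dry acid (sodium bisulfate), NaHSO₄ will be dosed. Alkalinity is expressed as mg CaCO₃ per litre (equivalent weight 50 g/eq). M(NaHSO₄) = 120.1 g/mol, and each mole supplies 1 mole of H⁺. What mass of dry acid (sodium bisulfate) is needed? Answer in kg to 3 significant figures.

160 kg

Alkalinity to neutralize: (187 − 105) = 82 mg/L as CaCO₃ × 810,000 L = 66,420 g as CaCO₃.
Equivalents of H⁺ required: 66,420 ÷ 50 g/eq = 1328 eq = 1328 mol NaHSO₄.
Mass of NaHSO₄: 1328 × 120.1 = 159,500 g.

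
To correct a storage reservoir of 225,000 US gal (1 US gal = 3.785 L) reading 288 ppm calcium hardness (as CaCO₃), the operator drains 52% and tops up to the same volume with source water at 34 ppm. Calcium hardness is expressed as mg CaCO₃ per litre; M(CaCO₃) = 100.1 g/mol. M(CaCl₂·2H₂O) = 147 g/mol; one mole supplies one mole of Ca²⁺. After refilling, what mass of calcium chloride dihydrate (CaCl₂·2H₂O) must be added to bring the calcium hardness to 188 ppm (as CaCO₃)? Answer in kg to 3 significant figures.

40.1 kg

Volume: 225,000 US gal × 3.785 L/gal = 851,625 L.
After draining 52% and refilling: 288 × 0.48 + 34 × 0.52 = 155.92 ppm.
Deficit to target: 188 − 155.92 = 32.08 mg/L.
As CaCO₃: 32.08 mg/L × 851,625 L = 27,320 g; ÷ 100.1 = 272.9 mol Ca²⁺.
Mass: 272.9 × 147 = 40,120 g.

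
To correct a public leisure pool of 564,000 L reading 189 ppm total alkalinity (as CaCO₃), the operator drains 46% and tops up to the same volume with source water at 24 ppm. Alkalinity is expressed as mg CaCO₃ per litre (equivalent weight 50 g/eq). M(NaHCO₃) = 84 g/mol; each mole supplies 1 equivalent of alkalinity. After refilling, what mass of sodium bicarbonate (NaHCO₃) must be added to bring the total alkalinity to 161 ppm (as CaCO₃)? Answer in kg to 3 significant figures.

45.4 kg

After draining 46% and refilling: 189 × 0.54 + 24 × 0.46 = 113.1 ppm.
Deficit to target: 161 − 113.1 = 47.9 mg/L.
As CaCO₃: 47.9 mg/L × 564,000 L = 27,020 g; ÷ 50 g/eq ÷ 1 = 540.3 mol NaHCO₃.
Mass: 540.3 × 84 = 45,390 g.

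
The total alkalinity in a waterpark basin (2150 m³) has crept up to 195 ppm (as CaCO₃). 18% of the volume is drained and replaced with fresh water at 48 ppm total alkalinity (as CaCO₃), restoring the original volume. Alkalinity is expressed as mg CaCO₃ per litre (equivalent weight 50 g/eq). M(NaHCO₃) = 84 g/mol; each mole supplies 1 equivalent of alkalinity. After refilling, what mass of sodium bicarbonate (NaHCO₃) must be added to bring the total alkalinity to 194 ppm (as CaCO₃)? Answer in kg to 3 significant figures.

92.0 kg

Volume: 2150 m³ = 2,150,000 L.
After draining 18% and refilling: 195 × 0.82 + 48 × 0.18 = 168.54 ppm.
Deficit to target: 194 − 168.54 = 25.46 mg/L.
As CaCO₃: 25.46 mg/L × 2,150,000 L = 54,740 g; ÷ 50 g/eq ÷ 1 = 1095 mol NaHCO₃.
Mass: 1095 × 84 = 91,960 g.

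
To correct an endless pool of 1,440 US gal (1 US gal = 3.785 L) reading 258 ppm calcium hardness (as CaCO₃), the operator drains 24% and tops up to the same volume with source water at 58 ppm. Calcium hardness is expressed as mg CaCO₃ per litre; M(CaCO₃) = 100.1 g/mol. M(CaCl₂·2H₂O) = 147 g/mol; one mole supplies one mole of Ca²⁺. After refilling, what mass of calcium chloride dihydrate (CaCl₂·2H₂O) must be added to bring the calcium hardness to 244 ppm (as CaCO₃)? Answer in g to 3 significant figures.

Volume: 1,440 US gal × 3.785 L/gal = 5,450 L.
After draining 24% and refilling: 258 × 0.76 + 58 × 0.24 = 210 ppm.
Deficit to target: 244 − 210 = 34 mg/L.
As CaCO₃: 34 mg/L × 5,450 L = 185.3 g; ÷ 100.1 = 1.851 mol Ca²⁺.
Mass: 1.851 × 147 = 272.1 g.

272 g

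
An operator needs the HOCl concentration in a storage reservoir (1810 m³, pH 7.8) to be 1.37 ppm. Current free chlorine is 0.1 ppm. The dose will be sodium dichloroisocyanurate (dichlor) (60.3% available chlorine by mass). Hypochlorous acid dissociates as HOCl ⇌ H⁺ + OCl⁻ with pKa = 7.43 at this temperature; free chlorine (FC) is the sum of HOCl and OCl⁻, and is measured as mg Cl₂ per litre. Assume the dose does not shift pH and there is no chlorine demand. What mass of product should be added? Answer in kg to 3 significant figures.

Volume: 1810 m³ = 1,810,000 L.
[OCl⁻]/[HOCl] = 10^(pH − pKa) = 10^(7.8 − 7.43) = 2.344; fraction as HOCl = 1/(1 + 2.344) = 0.299.
Free chlorine required for 1.37 ppm HOCl: 1.37 / 0.299 = 4.582 ppm.
FC to add: 4.582 − 0.1 = 4.482 mg/L as Cl₂.
Cl₂ equivalent: 4.482 mg/L × 1,810,000 L = 8112 g.
Product at 60.3% available Cl: 8112 / 0.603 = 13,450 g.

13.5 kg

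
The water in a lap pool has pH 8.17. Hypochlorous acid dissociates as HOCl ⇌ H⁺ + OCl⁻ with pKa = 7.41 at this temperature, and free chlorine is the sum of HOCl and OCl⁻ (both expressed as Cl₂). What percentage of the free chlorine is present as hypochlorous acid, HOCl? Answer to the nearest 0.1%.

14.8%

[OCl⁻]/[HOCl] = 10^(pH − pKa) = 10^(8.17 − 7.41) = 10^0.76 = 5.754.
Fraction as HOCl = 1 / (1 + 5.754) = 0.1481.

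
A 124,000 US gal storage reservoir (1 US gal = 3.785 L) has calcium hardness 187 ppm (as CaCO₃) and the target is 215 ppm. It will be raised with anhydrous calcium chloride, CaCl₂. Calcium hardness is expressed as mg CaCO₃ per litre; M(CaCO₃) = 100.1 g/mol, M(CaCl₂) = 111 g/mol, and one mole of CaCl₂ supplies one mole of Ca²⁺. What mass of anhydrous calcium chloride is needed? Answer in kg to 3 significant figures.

14.6 kg

Volume: 124,000 US gal × 3.785 L/gal = 469,340 L.
Hardness to add: (215 − 187) = 28 mg/L as CaCO₃ × 469,340 L = 13,140 g as CaCO₃.
Moles of Ca²⁺ (1 mol Ca²⁺ ≡ 1 mol CaCO₃): 13,140 / 100.1 g/mol = 131.3 mol.
Mass of CaCl₂: 131.3 × 111 = 14,570 g.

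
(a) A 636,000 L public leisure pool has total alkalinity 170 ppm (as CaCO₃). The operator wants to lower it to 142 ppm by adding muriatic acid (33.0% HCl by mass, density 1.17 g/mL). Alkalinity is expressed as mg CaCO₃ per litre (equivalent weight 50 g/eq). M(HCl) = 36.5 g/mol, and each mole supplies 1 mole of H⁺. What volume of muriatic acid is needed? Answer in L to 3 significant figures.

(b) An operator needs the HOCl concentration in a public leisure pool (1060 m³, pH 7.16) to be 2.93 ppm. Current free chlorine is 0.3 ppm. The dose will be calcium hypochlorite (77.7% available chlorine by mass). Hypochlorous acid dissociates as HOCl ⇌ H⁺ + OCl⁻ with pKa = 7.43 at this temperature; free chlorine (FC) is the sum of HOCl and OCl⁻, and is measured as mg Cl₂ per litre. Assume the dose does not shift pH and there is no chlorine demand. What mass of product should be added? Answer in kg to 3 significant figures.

(a) Alkalinity to neutralize: (170 − 142) = 28 mg/L as CaCO₃ × 636,000 L = 17,810 g as CaCO₃.
(a) Equivalents of H⁺ required: 17,810 ÷ 50 g/eq = 356.2 eq = 356.2 mol HCl.
(a) Mass of HCl: 356.2 × 36.5 = 13,000 g.
(a) Mass of 33.0% solution: 13,000 / 0.33 = 39,390 g.
(a) Volume: 39,390 g ÷ 1.17 g/mL = 33,670 mL.

(b) Volume: 1060 m³ = 1,060,000 L.
(b) [OCl⁻]/[HOCl] = 10^(pH − pKa) = 10^(7.16 − 7.43) = 0.537; fraction as HOCl = 1/(1 + 0.537) = 0.6506.
(b) Free chlorine required for 2.93 ppm HOCl: 2.93 / 0.6506 = 4.504 ppm.
(b) FC to add: 4.504 − 0.3 = 4.204 mg/L as Cl₂.
(b) Cl₂ equivalent: 4.204 mg/L × 1,060,000 L = 4456 g.
(b) Product at 77.7% available Cl: 4456 / 0.777 = 5735 g.

(a) 33.7 L; (b) 5.73 kg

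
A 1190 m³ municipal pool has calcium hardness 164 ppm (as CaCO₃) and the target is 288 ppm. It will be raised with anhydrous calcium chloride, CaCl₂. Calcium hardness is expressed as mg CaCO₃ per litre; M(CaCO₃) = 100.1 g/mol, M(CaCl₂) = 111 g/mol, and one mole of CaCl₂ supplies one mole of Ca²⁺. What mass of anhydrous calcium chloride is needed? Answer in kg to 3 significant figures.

164 kg

Volume: 1190 m³ = 1,190,000 L.
Hardness to add: (288 − 164) = 124 mg/L as CaCO₃ × 1,190,000 L = 147,600 g as CaCO₃.
Moles of Ca²⁺ (1 mol Ca²⁺ ≡ 1 mol CaCO₃): 147,600 / 100.1 g/mol = 1474 mol.
Mass of CaCl₂: 1474 × 111 = 163,600 g.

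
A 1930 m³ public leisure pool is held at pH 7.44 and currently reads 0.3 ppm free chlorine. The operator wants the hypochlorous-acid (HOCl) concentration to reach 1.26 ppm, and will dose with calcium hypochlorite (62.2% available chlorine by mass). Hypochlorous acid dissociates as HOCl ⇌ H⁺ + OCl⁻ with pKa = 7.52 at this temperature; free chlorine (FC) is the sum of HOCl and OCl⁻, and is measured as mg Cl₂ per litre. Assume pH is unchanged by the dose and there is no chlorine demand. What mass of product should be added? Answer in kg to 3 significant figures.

6.23 kg

Volume: 1930 m³ = 1,930,000 L.
[OCl⁻]/[HOCl] = 10^(pH − pKa) = 10^(7.44 − 7.52) = 0.8318; fraction as HOCl = 1/(1 + 0.8318) = 0.5459.
Free chlorine required for 1.26 ppm HOCl: 1.26 / 0.5459 = 2.308 ppm.
FC to add: 2.308 − 0.3 = 2.008 mg/L as Cl₂.
Cl₂ equivalent: 2.008 mg/L × 1,930,000 L = 3875 g.
Product at 62.2% available Cl: 3875 / 0.622 = 6231 g.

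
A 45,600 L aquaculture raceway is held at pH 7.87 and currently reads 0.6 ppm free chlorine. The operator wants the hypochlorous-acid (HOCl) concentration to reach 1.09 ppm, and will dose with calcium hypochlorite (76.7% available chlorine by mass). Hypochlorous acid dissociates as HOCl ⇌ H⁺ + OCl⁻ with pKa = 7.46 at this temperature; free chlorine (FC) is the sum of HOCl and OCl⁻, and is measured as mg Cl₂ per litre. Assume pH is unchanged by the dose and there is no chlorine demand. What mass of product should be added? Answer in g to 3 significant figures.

[OCl⁻]/[HOCl] = 10^(pH − pKa) = 10^(7.87 − 7.46) = 2.57; fraction as HOCl = 1/(1 + 2.57) = 0.2801.
Free chlorine required for 1.09 ppm HOCl: 1.09 / 0.2801 = 3.892 ppm.
FC to add: 3.892 − 0.6 = 3.292 mg/L as Cl₂.
Cl₂ equivalent: 3.292 mg/L × 45,600 L = 150.1 g.
Product at 76.7% available Cl: 150.1 / 0.767 = 195.7 g.

196 g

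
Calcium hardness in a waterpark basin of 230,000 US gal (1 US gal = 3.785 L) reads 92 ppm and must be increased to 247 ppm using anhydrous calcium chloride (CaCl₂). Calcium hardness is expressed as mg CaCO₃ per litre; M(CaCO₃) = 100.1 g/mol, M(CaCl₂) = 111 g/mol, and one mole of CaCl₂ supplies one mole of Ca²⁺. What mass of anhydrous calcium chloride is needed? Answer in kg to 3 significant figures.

Volume: 230,000 US gal × 3.785 L/gal = 870,550 L.
Hardness to add: (247 − 92) = 155 mg/L as CaCO₃ × 870,550 L = 134,900 g as CaCO₃.
Moles of Ca²⁺ (1 mol Ca²⁺ ≡ 1 mol CaCO₃): 134,900 / 100.1 g/mol = 1348 mol.
Mass of CaCl₂: 1348 × 111 = 149,600 g.

150 kg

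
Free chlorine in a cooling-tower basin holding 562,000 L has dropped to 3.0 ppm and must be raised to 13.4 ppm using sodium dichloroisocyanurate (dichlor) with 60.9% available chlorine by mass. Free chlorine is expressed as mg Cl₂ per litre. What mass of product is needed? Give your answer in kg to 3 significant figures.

9.60 kg

Chlorine deficit: 13.4 − 3.0 = 10.4 ppm = 10.4 mg/L as Cl₂.
Cl₂ equivalent needed: 10.4 mg/L × 562,000 L = 5,845,000 mg = 5845 g.
Product at 60.9% available chlorine: 5845 / 0.609 = 9597 g.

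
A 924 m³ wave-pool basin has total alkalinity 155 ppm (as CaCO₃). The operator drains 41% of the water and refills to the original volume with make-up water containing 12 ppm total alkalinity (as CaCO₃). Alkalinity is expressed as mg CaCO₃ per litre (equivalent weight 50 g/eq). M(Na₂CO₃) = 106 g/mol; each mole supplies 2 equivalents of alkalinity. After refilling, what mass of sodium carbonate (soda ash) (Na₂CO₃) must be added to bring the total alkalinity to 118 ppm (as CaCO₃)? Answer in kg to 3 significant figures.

21.2 kg

Volume: 924 m³ = 924,000 L.
After draining 41% and refilling: 155 × 0.59 + 12 × 0.41 = 96.37 ppm.
Deficit to target: 118 − 96.37 = 21.63 mg/L.
As CaCO₃: 21.63 mg/L × 924,000 L = 19,990 g; ÷ 50 g/eq ÷ 2 = 199.9 mol Na₂CO₃.
Mass: 199.9 × 106 = 21,190 g.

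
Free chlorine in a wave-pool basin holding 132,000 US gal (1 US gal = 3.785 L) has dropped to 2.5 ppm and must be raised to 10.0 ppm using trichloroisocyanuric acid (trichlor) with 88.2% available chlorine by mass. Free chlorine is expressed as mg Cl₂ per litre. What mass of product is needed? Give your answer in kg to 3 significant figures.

4.25 kg

Volume: 132,000 US gal × 3.785 L/gal = 499,620 L.
Chlorine deficit: 10.0 − 2.5 = 7.5 ppm = 7.5 mg/L as Cl₂.
Cl₂ equivalent needed: 7.5 mg/L × 499,620 L = 3,747,000 mg = 3747 g.
Product at 88.2% available chlorine: 3747 / 0.882 = 4248 g.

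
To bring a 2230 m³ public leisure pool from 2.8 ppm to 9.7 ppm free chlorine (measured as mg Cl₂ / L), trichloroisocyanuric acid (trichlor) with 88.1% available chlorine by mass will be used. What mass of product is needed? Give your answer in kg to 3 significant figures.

Volume: 2230 m³ = 2,230,000 L.
Chlorine deficit: 9.7 − 2.8 = 6.9 ppm = 6.9 mg/L as Cl₂.
Cl₂ equivalent needed: 6.9 mg/L × 2,230,000 L = 15,390,000 mg = 15,390 g.
Product at 88.1% available chlorine: 15,390 / 0.881 = 17,470 g.

17.5 kg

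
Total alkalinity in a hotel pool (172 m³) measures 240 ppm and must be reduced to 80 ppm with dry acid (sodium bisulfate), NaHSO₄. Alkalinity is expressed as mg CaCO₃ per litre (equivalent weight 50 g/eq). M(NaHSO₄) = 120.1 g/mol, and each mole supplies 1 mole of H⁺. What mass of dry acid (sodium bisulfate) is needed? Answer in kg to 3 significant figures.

66.1 kg

Volume: 172 m³ = 172,000 L.
Alkalinity to neutralize: (240 − 80) = 160 mg/L as CaCO₃ × 172,000 L = 27,520 g as CaCO₃.
Equivalents of H⁺ required: 27,520 ÷ 50 g/eq = 550.4 eq = 550.4 mol NaHSO₄.
Mass of NaHSO₄: 550.4 × 120.1 = 66,100 g.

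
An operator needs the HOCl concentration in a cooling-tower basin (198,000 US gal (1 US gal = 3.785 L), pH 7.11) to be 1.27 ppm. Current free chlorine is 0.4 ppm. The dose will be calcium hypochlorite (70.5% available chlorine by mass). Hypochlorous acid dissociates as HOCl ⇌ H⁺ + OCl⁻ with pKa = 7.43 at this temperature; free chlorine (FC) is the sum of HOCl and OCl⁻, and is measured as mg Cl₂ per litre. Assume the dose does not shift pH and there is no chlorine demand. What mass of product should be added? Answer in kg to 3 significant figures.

Volume: 198,000 US gal × 3.785 L/gal = 749,430 L.
[OCl⁻]/[HOCl] = 10^(pH − pKa) = 10^(7.11 − 7.43) = 0.4786; fraction as HOCl = 1/(1 + 0.4786) = 0.6763.
Free chlorine required for 1.27 ppm HOCl: 1.27 / 0.6763 = 1.878 ppm.
FC to add: 1.878 − 0.4 = 1.478 mg/L as Cl₂.
Cl₂ equivalent: 1.478 mg/L × 749,430 L = 1108 g.
Product at 70.5% available Cl: 1108 / 0.705 = 1571 g.

1.57 kg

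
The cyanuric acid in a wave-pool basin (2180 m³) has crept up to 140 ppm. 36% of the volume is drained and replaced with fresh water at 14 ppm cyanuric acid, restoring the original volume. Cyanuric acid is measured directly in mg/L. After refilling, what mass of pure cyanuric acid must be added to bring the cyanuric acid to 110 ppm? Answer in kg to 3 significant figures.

33.5 kg

Volume: 2180 m³ = 2,180,000 L.
After draining 36% and refilling: 140 × 0.64 + 14 × 0.36 = 94.64 ppm.
Deficit to target: 110 − 94.64 = 15.36 mg/L.
Mass: 15.36 mg/L × 2,180,000 L = 33,480 g cyanuric acid.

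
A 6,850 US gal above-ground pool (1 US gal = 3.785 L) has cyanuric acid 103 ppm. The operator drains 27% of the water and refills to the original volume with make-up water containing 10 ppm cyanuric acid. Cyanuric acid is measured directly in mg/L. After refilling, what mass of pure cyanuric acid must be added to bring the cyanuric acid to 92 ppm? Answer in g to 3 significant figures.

366 g

Volume: 6,850 US gal × 3.785 L/gal = 25,927 L.
After draining 27% and refilling: 103 × 0.73 + 10 × 0.27 = 77.89 ppm.
Deficit to target: 92 − 77.89 = 14.11 mg/L.
Mass: 14.11 mg/L × 25,927 L = 365.8 g cyanuric acid.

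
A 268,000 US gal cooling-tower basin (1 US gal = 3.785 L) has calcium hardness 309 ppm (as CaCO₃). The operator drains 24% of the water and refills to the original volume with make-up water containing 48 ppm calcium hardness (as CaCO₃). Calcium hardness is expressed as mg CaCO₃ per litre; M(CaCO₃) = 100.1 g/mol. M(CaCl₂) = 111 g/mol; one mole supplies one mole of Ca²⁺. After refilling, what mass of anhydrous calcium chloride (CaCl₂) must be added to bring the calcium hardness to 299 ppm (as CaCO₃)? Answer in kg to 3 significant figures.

Volume: 268,000 US gal × 3.785 L/gal = 1,014,380 L.
After draining 24% and refilling: 309 × 0.76 + 48 × 0.24 = 246.36 ppm.
Deficit to target: 299 − 246.36 = 52.64 mg/L.
As CaCO₃: 52.64 mg/L × 1,014,380 L = 53,400 g; ÷ 100.1 = 533.4 mol Ca²⁺.
Mass: 533.4 × 111 = 59,210 g.

59.2 kg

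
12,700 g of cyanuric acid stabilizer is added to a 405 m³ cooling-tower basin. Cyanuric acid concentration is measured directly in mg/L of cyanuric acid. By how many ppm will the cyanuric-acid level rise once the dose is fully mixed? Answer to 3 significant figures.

31.4 ppm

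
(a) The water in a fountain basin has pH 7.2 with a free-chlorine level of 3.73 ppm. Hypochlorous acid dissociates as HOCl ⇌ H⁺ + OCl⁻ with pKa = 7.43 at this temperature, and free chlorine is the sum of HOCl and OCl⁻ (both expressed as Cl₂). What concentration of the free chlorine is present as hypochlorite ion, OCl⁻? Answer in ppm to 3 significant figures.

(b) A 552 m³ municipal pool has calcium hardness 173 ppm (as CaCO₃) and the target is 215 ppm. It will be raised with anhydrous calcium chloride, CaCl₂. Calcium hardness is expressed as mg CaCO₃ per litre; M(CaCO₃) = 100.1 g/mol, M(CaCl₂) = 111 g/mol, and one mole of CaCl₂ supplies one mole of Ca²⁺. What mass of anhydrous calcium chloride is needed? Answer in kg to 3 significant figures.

(a) 1.38 ppm; (b) 25.7 kg

(a) [OCl⁻]/[HOCl] = 10^(pH − pKa) = 10^(7.2 − 7.43) = 10^-0.23 = 0.5888.
(a) Fraction as HOCl = 1 / (1 + 0.5888) = 0.6294.
(a) OCl⁻ = (1 − 0.6294) × 3.73 ppm = 1.382 ppm.

(b) Volume: 552 m³ = 552,000 L.
(b) Hardness to add: (215 − 173) = 42 mg/L as CaCO₃ × 552,000 L = 23,180 g as CaCO₃.
(b) Moles of Ca²⁺ (1 mol Ca²⁺ ≡ 1 mol CaCO₃): 23,180 / 100.1 g/mol = 231.6 mol.
(b) Mass of CaCl₂: 231.6 × 111 = 25,710 g.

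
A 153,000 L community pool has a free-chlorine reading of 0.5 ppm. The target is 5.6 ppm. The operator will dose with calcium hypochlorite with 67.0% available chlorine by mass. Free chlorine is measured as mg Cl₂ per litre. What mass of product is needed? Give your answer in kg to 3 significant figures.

Chlorine deficit: 5.6 − 0.5 = 5.1 ppm = 5.1 mg/L as Cl₂.
Cl₂ equivalent needed: 5.1 mg/L × 153,000 L = 780,300 mg = 780.3 g.
Product at 67.0% available chlorine: 780.3 / 0.67 = 1165 g.

1.16 kg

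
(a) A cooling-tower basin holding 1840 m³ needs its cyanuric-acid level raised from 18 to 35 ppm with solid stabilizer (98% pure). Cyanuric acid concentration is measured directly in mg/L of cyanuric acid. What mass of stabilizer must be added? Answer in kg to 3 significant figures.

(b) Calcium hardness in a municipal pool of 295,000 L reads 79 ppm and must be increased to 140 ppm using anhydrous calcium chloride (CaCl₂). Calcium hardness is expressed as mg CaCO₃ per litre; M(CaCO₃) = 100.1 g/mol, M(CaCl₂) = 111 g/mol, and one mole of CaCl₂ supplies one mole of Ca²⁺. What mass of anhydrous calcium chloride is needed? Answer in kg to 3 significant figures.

(a) Volume: 1840 m³ = 1,840,000 L.
(a) CYA to add: (35 − 18) = 17 mg/L × 1,840,000 L = 31,280 g cyanuric acid.
(a) At 98% purity: 31,280 / 0.98 = 31,920 g product.

(b) Hardness to add: (140 − 79) = 61 mg/L as CaCO₃ × 295,000 L = 18,000 g as CaCO₃.
(b) Moles of Ca²⁺ (1 mol Ca²⁺ ≡ 1 mol CaCO₃): 18,000 / 100.1 g/mol = 179.8 mol.
(b) Mass of CaCl₂: 179.8 × 111 = 19,950 g.

(a) 31.9 kg; (b) 20.0 kg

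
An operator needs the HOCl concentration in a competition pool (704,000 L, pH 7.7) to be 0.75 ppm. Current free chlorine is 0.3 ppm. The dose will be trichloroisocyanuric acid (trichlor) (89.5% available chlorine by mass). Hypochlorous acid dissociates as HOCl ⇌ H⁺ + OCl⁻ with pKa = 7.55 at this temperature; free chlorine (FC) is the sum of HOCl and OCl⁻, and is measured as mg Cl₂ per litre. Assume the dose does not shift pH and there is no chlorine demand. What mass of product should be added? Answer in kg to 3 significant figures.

1.19 kg

[OCl⁻]/[HOCl] = 10^(pH − pKa) = 10^(7.7 − 7.55) = 1.413; fraction as HOCl = 1/(1 + 1.413) = 0.4145.
Free chlorine required for 0.75 ppm HOCl: 0.75 / 0.4145 = 1.809 ppm.
FC to add: 1.809 − 0.3 = 1.509 mg/L as Cl₂.
Cl₂ equivalent: 1.509 mg/L × 704,000 L = 1063 g.
Product at 89.5% available Cl: 1063 / 0.895 = 1187 g.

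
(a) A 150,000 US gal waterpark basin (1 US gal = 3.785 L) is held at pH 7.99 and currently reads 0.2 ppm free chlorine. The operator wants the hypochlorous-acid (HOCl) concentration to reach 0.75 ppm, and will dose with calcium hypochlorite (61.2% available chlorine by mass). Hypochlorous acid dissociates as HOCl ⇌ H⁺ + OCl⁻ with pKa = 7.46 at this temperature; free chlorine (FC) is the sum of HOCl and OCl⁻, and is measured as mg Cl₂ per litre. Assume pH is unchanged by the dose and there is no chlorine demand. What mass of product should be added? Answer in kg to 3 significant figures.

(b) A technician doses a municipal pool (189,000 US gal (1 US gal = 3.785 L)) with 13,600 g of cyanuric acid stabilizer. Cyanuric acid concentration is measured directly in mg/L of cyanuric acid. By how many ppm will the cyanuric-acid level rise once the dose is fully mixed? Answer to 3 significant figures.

(a) Volume: 150,000 US gal × 3.785 L/gal = 567,750 L.
(a) [OCl⁻]/[HOCl] = 10^(pH − pKa) = 10^(7.99 − 7.46) = 3.388; fraction as HOCl = 1/(1 + 3.388) = 0.2279.
(a) Free chlorine required for 0.75 ppm HOCl: 0.75 / 0.2279 = 3.291 ppm.
(a) FC to add: 3.291 − 0.2 = 3.091 mg/L as Cl₂.
(a) Cl₂ equivalent: 3.091 mg/L × 567,750 L = 1755 g.
(a) Product at 61.2% available Cl: 1755 / 0.612 = 2868 g.

(b) Volume: 189,000 US gal × 3.785 L/gal = 715,365 L.
(b) Rise: 13,600 g / 715,365 L × 1000 = 19.01 mg/L.

(a) 2.87 kg; (b) 19.0 ppm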